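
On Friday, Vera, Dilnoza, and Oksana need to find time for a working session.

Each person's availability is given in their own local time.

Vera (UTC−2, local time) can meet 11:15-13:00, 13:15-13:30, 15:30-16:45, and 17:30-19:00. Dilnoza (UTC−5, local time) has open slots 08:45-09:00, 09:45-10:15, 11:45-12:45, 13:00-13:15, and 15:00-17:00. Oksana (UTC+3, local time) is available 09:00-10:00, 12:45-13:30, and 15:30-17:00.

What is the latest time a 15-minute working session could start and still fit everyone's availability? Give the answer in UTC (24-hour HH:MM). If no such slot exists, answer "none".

13:45

Vera → UTC: 13:15–15:00, 15:15–15:30, 17:30–18:45, 19:30–21:00.
Dilnoza → UTC: 13:45–14:00, 14:45–15:15, 16:45–17:45, 18:00–18:15, 20:00–22:00.
Oksana → UTC: 06:00–07:00, 09:45–10:30, 12:30–14:00.
Vera ∩ Dilnoza: 13:45–14:00, 14:45–15:00, 17:30–17:45, 18:00–18:15, 20:00–21:00.
Vera ∩ Dilnoza ∩ Oksana: 13:45–14:00.
Windows ≥ 15 min: 13:45–14:00.
Latest start in the last window 13:45–14:00 is 14:00 − 15 min = 13:45.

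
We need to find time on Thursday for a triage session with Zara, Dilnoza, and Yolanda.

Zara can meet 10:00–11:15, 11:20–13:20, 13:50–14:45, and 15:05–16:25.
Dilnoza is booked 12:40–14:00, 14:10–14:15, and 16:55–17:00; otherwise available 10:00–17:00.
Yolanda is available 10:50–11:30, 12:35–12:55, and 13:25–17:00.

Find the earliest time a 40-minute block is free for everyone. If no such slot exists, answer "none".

Dilnoza free within 10:00–17:00: 10:00–12:40, 14:00–14:10, 14:15–16:55.
Zara ∩ Dilnoza: 10:00–11:15, 11:20–12:40, 14:00–14:10, 14:15–14:45, 15:05–16:25.
Zara ∩ Dilnoza ∩ Yolanda: 10:50–11:15, 11:20–11:30, 12:35–12:40, 14:00–14:10, 14:15–14:45, 15:05–16:25.
Windows ≥ 40 min: 15:05–16:25.
Earliest such window starts at 15:05.

15:05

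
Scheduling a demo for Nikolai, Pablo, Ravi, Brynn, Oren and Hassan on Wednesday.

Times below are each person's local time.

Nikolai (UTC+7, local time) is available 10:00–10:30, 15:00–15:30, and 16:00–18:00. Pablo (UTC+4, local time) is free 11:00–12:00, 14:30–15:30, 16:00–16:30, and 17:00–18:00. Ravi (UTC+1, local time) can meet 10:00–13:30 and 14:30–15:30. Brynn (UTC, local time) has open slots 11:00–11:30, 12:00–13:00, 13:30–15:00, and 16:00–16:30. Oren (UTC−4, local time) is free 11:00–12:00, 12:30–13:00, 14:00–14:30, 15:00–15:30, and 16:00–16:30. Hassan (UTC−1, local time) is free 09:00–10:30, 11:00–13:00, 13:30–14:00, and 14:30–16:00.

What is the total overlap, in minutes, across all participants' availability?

Nikolai → UTC: 03:00–03:30, 08:00–08:30, 09:00–11:00.
Pablo → UTC: 07:00–08:00, 10:30–11:30, 12:00–12:30, 13:00–14:00.
Ravi → UTC: 09:00–12:30, 13:30–14:30.
Brynn → UTC: 11:00–11:30, 12:00–13:00, 13:30–15:00, 16:00–16:30.
Oren → UTC: 15:00–16:00, 16:30–17:00, 18:00–18:30, 19:00–19:30, 20:00–20:30.
Hassan → UTC: 10:00–11:30, 12:00–14:00, 14:30–15:00, 15:30–17:00.
Nikolai ∩ Pablo: 10:30–11:00.
Nikolai ∩ Pablo ∩ Ravi: 10:30–11:00.
Nikolai ∩ Pablo ∩ Ravi ∩ Brynn: (none).
Nikolai ∩ Pablo ∩ Ravi ∩ Brynn ∩ Oren: (none).
Nikolai ∩ Pablo ∩ Ravi ∩ Brynn ∩ Oren ∩ Hassan: (none).
Total common minutes: 0.

0 minutes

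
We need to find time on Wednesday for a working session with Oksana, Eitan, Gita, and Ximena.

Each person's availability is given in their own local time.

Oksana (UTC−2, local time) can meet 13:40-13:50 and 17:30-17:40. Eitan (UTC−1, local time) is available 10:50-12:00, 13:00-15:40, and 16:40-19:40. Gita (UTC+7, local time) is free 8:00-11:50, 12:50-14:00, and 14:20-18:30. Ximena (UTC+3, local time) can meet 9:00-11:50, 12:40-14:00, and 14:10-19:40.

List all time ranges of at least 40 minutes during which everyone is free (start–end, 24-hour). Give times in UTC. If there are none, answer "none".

none

Oksana → UTC: 15:40–15:50, 19:30–19:40.
Eitan → UTC: 11:50–13:00, 14:00–16:40, 17:40–20:40.
Gita → UTC: 01:00–04:50, 05:50–07:00, 07:20–11:30.
Ximena → UTC: 06:00–08:50, 09:40–11:00, 11:10–16:40.
Oksana ∩ Eitan: 15:40–15:50, 19:30–19:40.
Oksana ∩ Eitan ∩ Gita: (none).
Oksana ∩ Eitan ∩ Gita ∩ Ximena: (none).
Windows ≥ 40 min: (none).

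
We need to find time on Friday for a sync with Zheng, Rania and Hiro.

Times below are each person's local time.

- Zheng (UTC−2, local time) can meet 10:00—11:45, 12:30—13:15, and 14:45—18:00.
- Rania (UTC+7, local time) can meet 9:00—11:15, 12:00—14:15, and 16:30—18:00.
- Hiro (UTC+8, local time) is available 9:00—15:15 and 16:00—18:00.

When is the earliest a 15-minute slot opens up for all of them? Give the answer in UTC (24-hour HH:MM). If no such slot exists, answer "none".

none

Zheng → UTC: 12:00–13:45, 14:30–15:15, 16:45–20:00.
Rania → UTC: 02:00–04:15, 05:00–07:15, 09:30–11:00.
Hiro → UTC: 01:00–07:15, 08:00–10:00.
Zheng ∩ Rania: (none).
Zheng ∩ Rania ∩ Hiro: (none).
Windows ≥ 15 min: (none).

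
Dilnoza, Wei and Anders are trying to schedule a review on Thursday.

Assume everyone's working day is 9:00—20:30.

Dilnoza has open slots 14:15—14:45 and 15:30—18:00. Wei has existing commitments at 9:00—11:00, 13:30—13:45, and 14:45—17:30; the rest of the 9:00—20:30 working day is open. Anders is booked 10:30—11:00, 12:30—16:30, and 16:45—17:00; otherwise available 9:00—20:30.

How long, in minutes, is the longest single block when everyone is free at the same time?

30 minutes

Wei free within 09:00–20:30: 11:00–13:30, 13:45–14:45, 17:30–20:30.
Anders free within 09:00–20:30: 09:00–10:30, 11:00–12:30, 16:30–16:45, 17:00–20:30.
Dilnoza ∩ Wei: 14:15–14:45, 17:30–18:00.
Dilnoza ∩ Wei ∩ Anders: 17:30–18:00.
Single common window of 30 minutes.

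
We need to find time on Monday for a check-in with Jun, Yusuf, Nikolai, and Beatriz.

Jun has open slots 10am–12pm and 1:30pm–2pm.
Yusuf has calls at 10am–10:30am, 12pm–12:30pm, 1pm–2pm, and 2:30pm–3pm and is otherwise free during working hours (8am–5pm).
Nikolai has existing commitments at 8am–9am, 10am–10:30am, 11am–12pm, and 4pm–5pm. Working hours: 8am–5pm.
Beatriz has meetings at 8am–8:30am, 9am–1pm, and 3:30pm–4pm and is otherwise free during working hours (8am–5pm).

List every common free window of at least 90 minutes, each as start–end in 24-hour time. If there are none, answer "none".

none

Yusuf free within 08:00–17:00: 08:00–10:00, 10:30–12:00, 12:30–13:00, 14:00–14:30, 15:00–17:00.
Nikolai free within 08:00–17:00: 09:00–10:00, 10:30–11:00, 12:00–16:00.
Beatriz free within 08:00–17:00: 08:30–09:00, 13:00–15:30, 16:00–17:00.
Jun ∩ Yusuf: 10:30–12:00.
Jun ∩ Yusuf ∩ Nikolai: 10:30–11:00.
Jun ∩ Yusuf ∩ Nikolai ∩ Beatriz: (none).
Windows ≥ 90 min: (none).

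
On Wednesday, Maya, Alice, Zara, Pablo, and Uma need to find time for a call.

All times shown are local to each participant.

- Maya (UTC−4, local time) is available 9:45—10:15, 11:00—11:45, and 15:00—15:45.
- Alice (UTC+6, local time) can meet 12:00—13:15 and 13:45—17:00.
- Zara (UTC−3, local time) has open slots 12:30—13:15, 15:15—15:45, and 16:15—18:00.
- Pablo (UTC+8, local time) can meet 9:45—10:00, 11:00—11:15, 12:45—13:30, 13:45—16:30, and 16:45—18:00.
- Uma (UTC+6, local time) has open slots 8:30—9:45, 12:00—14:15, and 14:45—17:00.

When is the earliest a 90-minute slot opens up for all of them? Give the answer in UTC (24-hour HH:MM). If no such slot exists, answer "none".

Maya → UTC: 13:45–14:15, 15:00–15:45, 19:00–19:45.
Alice → UTC: 06:00–07:15, 07:45–11:00.
Zara → UTC: 15:30–16:15, 18:15–18:45, 19:15–21:00.
Pablo → UTC: 01:45–02:00, 03:00–03:15, 04:45–05:30, 05:45–08:30, 08:45–10:00.
Uma → UTC: 02:30–03:45, 06:00–08:15, 08:45–11:00.
Maya ∩ Alice: (none).
Maya ∩ Alice ∩ Zara: (none).
Maya ∩ Alice ∩ Zara ∩ Pablo: (none).
Maya ∩ Alice ∩ Zara ∩ Pablo ∩ Uma: (none).
Windows ≥ 90 min: (none).

none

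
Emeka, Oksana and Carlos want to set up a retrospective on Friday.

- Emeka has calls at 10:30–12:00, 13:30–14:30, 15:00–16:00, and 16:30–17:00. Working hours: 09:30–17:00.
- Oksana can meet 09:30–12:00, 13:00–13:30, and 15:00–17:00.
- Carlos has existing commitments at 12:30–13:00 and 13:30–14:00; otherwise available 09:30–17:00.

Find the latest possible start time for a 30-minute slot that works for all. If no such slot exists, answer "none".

Emeka free within 09:30–17:00: 09:30–10:30, 12:00–13:30, 14:30–15:00, 16:00–16:30.
Carlos free within 09:30–17:00: 09:30–12:30, 13:00–13:30, 14:00–17:00.
Emeka ∩ Oksana: 09:30–10:30, 13:00–13:30, 16:00–16:30.
Emeka ∩ Oksana ∩ Carlos: 09:30–10:30, 13:00–13:30, 16:00–16:30.
Windows ≥ 30 min: 09:30–10:30, 13:00–13:30, 16:00–16:30.
Latest start in the last window 16:00–16:30 is 16:30 − 30 min = 16:00.

16:00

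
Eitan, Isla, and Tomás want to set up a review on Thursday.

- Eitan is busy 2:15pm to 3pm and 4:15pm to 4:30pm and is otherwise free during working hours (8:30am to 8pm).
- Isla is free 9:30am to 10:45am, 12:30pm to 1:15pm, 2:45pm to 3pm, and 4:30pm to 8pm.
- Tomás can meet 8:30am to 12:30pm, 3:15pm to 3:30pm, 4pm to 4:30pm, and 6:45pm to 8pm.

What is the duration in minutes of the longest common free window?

75 minutes

Eitan free within 08:30–20:00: 08:30–14:15, 15:00–16:15, 16:30–20:00.
Eitan ∩ Isla: 09:30–10:45, 12:30–13:15, 16:30–20:00.
Eitan ∩ Isla ∩ Tomás: 09:30–10:45, 18:45–20:00.
Common window lengths: 75, 75 min; longest is 75.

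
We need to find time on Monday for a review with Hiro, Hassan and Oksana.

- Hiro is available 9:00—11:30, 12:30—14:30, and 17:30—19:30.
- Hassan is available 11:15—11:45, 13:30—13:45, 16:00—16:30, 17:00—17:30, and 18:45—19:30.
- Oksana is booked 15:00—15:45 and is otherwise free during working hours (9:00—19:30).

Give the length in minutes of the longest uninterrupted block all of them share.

45 minutes

Oksana free within 09:00–19:30: 09:00–15:00, 15:45–19:30.
Hiro ∩ Hassan: 11:15–11:30, 13:30–13:45, 18:45–19:30.
Hiro ∩ Hassan ∩ Oksana: 11:15–11:30, 13:30–13:45, 18:45–19:30.
Common window lengths: 15, 15, 45 min; longest is 45.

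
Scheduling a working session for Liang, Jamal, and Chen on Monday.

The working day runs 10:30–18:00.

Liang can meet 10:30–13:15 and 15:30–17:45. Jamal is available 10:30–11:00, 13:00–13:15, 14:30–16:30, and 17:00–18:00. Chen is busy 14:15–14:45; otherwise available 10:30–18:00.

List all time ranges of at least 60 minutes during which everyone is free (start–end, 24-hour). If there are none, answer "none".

15:30–16:30

Chen free within 10:30–18:00: 10:30–14:15, 14:45–18:00.
Liang ∩ Jamal: 10:30–11:00, 13:00–13:15, 15:30–16:30, 17:00–17:45.
Liang ∩ Jamal ∩ Chen: 10:30–11:00, 13:00–13:15, 15:30–16:30, 17:00–17:45.
Windows ≥ 60 min: 15:30–16:30.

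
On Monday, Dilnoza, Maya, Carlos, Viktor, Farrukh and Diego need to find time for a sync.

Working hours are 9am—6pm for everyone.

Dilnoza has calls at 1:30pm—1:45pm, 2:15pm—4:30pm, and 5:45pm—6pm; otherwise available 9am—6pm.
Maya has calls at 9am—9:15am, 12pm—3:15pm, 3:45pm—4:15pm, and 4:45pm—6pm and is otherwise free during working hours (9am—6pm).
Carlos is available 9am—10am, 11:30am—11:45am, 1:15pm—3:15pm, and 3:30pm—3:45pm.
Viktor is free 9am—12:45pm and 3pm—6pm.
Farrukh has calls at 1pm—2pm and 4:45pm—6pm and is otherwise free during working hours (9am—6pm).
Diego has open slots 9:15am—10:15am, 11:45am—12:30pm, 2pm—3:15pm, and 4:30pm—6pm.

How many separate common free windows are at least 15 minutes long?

Dilnoza free within 09:00–18:00: 09:00–13:30, 13:45–14:15, 16:30–17:45.
Maya free within 09:00–18:00: 09:15–12:00, 15:15–15:45, 16:15–16:45.
Farrukh free within 09:00–18:00: 09:00–13:00, 14:00–16:45.
Dilnoza ∩ Maya: 09:15–12:00, 16:30–16:45.
Dilnoza ∩ Maya ∩ Carlos: 09:15–10:00, 11:30–11:45.
Dilnoza ∩ Maya ∩ Carlos ∩ Viktor: 09:15–10:00, 11:30–11:45.
Dilnoza ∩ Maya ∩ Carlos ∩ Viktor ∩ Farrukh: 09:15–10:00, 11:30–11:45.
Dilnoza ∩ Maya ∩ Carlos ∩ Viktor ∩ Farrukh ∩ Diego: 09:15–10:00.
Windows ≥ 15 min: 09:15–10:00.
That's 1 window.

1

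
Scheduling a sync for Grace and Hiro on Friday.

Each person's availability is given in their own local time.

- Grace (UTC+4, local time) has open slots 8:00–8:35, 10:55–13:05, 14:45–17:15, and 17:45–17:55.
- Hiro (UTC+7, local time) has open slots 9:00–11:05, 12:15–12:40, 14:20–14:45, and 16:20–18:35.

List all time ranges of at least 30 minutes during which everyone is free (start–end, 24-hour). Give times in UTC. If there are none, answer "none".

10:45–11:35

Grace → UTC: 04:00–04:35, 06:55–09:05, 10:45–13:15, 13:45–13:55.
Hiro → UTC: 02:00–04:05, 05:15–05:40, 07:20–07:45, 09:20–11:35.
Grace ∩ Hiro: 04:00–04:05, 07:20–07:45, 10:45–11:35.
Windows ≥ 30 min: 10:45–11:35.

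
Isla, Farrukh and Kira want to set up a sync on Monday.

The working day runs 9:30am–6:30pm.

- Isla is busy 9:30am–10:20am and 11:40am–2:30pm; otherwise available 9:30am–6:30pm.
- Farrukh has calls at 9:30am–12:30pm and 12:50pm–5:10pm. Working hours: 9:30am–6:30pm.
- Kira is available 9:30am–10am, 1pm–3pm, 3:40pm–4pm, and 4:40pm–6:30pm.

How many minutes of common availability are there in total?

80 minutes

Isla free within 09:30–18:30: 10:20–11:40, 14:30–18:30.
Farrukh free within 09:30–18:30: 12:30–12:50, 17:10–18:30.
Isla ∩ Farrukh: 17:10–18:30.
Isla ∩ Farrukh ∩ Kira: 17:10–18:30.
Total common minutes: 80.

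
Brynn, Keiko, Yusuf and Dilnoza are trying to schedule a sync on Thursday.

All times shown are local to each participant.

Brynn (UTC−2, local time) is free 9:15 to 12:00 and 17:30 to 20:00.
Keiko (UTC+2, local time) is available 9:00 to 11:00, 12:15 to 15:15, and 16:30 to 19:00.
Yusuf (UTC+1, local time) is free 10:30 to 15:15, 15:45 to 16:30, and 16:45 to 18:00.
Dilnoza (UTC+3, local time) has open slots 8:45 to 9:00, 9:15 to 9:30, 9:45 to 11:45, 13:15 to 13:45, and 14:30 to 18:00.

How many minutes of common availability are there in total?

Brynn → UTC: 11:15–14:00, 19:30–22:00.
Keiko → UTC: 07:00–09:00, 10:15–13:15, 14:30–17:00.
Yusuf → UTC: 09:30–14:15, 14:45–15:30, 15:45–17:00.
Dilnoza → UTC: 05:45–06:00, 06:15–06:30, 06:45–08:45, 10:15–10:45, 11:30–15:00.
Brynn ∩ Keiko: 11:15–13:15.
Brynn ∩ Keiko ∩ Yusuf: 11:15–13:15.
Brynn ∩ Keiko ∩ Yusuf ∩ Dilnoza: 11:30–13:15.
Total common minutes: 105.

105 minutes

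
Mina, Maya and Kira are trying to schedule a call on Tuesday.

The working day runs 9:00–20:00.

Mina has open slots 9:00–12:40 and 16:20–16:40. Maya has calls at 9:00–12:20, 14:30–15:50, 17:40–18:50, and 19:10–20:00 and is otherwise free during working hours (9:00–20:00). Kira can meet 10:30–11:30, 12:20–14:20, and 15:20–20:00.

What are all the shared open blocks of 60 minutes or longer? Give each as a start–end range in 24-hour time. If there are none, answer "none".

none

Maya free within 09:00–20:00: 12:20–14:30, 15:50–17:40, 18:50–19:10.
Mina ∩ Maya: 12:20–12:40, 16:20–16:40.
Mina ∩ Maya ∩ Kira: 12:20–12:40, 16:20–16:40.
Windows ≥ 60 min: (none).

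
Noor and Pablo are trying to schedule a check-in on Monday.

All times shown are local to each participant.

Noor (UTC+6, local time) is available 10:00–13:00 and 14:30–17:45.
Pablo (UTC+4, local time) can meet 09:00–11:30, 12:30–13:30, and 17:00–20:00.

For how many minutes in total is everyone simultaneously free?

Noor → UTC: 04:00–07:00, 08:30–11:45.
Pablo → UTC: 05:00–07:30, 08:30–09:30, 13:00–16:00.
Noor ∩ Pablo: 05:00–07:00, 08:30–09:30.
Total common minutes: 120 + 60 = 180.

180 minutes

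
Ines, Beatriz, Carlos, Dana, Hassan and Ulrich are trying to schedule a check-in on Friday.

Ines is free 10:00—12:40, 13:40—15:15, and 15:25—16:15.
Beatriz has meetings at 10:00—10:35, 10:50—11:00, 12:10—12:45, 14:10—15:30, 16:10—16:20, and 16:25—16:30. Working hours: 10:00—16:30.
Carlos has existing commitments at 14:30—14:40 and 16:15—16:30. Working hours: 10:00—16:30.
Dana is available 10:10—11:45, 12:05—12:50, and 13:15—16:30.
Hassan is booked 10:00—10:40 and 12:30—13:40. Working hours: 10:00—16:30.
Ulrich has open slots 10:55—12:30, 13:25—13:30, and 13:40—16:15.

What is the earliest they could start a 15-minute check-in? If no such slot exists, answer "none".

Beatriz free within 10:00–16:30: 10:35–10:50, 11:00–12:10, 12:45–14:10, 15:30–16:10, 16:20–16:25.
Carlos free within 10:00–16:30: 10:00–14:30, 14:40–16:15.
Hassan free within 10:00–16:30: 10:40–12:30, 13:40–16:30.
Ines ∩ Beatriz: 10:35–10:50, 11:00–12:10, 13:40–14:10, 15:30–16:10.
Ines ∩ Beatriz ∩ Carlos: 10:35–10:50, 11:00–12:10, 13:40–14:10, 15:30–16:10.
Ines ∩ Beatriz ∩ Carlos ∩ Dana: 10:35–10:50, 11:00–11:45, 12:05–12:10, 13:40–14:10, 15:30–16:10.
Ines ∩ Beatriz ∩ Carlos ∩ Dana ∩ Hassan: 10:40–10:50, 11:00–11:45, 12:05–12:10, 13:40–14:10, 15:30–16:10.
Ines ∩ Beatriz ∩ Carlos ∩ Dana ∩ Hassan ∩ Ulrich: 11:00–11:45, 12:05–12:10, 13:40–14:10, 15:30–16:10.
Windows ≥ 15 min: 11:00–11:45, 13:40–14:10, 15:30–16:10.
Earliest such window starts at 11:00.

11:00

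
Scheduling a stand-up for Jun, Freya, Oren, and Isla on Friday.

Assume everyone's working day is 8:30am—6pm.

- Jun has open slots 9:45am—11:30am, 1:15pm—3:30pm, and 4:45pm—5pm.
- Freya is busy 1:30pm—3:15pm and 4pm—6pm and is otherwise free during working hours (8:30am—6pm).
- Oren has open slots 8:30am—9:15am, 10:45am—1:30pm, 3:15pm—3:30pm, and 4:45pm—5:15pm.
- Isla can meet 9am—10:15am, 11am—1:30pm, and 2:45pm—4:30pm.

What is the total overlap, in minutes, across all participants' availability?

Freya free within 08:30–18:00: 08:30–13:30, 15:15–16:00.
Jun ∩ Freya: 09:45–11:30, 13:15–13:30, 15:15–15:30.
Jun ∩ Freya ∩ Oren: 10:45–11:30, 13:15–13:30, 15:15–15:30.
Jun ∩ Freya ∩ Oren ∩ Isla: 11:00–11:30, 13:15–13:30, 15:15–15:30.
Total common minutes: 30 + 15 + 15 = 60.

60 minutes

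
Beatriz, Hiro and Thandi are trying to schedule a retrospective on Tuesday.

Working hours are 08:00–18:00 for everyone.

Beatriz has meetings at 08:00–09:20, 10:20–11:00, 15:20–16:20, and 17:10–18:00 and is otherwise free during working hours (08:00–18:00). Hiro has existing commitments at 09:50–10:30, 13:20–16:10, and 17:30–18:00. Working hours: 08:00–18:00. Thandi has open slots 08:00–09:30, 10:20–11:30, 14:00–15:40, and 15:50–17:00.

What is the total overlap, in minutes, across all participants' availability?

80 minutes

Beatriz free within 08:00–18:00: 09:20–10:20, 11:00–15:20, 16:20–17:10.
Hiro free within 08:00–18:00: 08:00–09:50, 10:30–13:20, 16:10–17:30.
Beatriz ∩ Hiro: 09:20–09:50, 11:00–13:20, 16:20–17:10.
Beatriz ∩ Hiro ∩ Thandi: 09:20–09:30, 11:00–11:30, 16:20–17:00.
Total common minutes: 10 + 30 + 40 = 80.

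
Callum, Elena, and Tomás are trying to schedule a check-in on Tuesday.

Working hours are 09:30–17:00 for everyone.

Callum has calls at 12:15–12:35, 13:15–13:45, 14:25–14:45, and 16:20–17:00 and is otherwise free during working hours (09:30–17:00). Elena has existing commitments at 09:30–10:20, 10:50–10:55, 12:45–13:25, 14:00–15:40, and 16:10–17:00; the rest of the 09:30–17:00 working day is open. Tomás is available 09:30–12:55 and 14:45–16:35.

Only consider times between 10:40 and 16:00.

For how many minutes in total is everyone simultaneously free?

120 minutes

Callum free within 09:30–17:00: 09:30–12:15, 12:35–13:15, 13:45–14:25, 14:45–16:20.
Elena free within 09:30–17:00: 10:20–10:50, 10:55–12:45, 13:25–14:00, 15:40–16:10.
Callum ∩ Elena: 10:20–10:50, 10:55–12:15, 12:35–12:45, 13:45–14:00, 15:40–16:10.
Callum ∩ Elena ∩ Tomás: 10:20–10:50, 10:55–12:15, 12:35–12:45, 15:40–16:10.
Restricted to 10:40–16:00: 10:40–10:50, 10:55–12:15, 12:35–12:45, 15:40–16:00.
Total common minutes: 10 + 80 + 10 + 20 = 120.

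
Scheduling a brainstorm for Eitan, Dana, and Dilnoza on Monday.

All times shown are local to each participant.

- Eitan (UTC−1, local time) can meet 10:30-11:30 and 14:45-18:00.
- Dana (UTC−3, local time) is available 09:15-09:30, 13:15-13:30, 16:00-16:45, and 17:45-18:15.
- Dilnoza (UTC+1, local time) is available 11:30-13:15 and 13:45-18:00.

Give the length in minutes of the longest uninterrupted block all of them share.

Eitan → UTC: 11:30–12:30, 15:45–19:00.
Dana → UTC: 12:15–12:30, 16:15–16:30, 19:00–19:45, 20:45–21:15.
Dilnoza → UTC: 10:30–12:15, 12:45–17:00.
Eitan ∩ Dana: 12:15–12:30, 16:15–16:30.
Eitan ∩ Dana ∩ Dilnoza: 16:15–16:30.
Single common window of 15 minutes.

15 minutes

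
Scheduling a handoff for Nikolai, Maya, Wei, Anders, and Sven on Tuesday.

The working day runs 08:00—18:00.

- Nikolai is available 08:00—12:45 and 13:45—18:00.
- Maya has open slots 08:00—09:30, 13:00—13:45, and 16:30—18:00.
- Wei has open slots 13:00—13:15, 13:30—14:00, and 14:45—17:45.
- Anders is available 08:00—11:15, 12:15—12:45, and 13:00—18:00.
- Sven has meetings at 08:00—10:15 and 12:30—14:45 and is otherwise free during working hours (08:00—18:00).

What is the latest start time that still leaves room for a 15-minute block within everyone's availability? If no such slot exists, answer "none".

17:30

Sven free within 08:00–18:00: 10:15–12:30, 14:45–18:00.
Nikolai ∩ Maya: 08:00–09:30, 16:30–18:00.
Nikolai ∩ Maya ∩ Wei: 16:30–17:45.
Nikolai ∩ Maya ∩ Wei ∩ Anders: 16:30–17:45.
Nikolai ∩ Maya ∩ Wei ∩ Anders ∩ Sven: 16:30–17:45.
Windows ≥ 15 min: 16:30–17:45.
Latest start in the last window 16:30–17:45 is 17:45 − 15 min = 17:30.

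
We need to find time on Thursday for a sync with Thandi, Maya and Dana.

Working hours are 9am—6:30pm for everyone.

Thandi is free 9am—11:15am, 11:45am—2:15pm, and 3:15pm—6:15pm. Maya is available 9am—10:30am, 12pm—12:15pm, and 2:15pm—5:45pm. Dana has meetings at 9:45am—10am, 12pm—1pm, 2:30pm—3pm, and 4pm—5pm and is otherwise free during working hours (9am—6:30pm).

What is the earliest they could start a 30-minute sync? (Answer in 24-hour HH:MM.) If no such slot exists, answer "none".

09:00

Dana free within 09:00–18:30: 09:00–09:45, 10:00–12:00, 13:00–14:30, 15:00–16:00, 17:00–18:30.
Thandi ∩ Maya: 09:00–10:30, 12:00–12:15, 15:15–17:45.
Thandi ∩ Maya ∩ Dana: 09:00–09:45, 10:00–10:30, 15:15–16:00, 17:00–17:45.
Windows ≥ 30 min: 09:00–09:45, 10:00–10:30, 15:15–16:00, 17:00–17:45.
Earliest such window starts at 09:00.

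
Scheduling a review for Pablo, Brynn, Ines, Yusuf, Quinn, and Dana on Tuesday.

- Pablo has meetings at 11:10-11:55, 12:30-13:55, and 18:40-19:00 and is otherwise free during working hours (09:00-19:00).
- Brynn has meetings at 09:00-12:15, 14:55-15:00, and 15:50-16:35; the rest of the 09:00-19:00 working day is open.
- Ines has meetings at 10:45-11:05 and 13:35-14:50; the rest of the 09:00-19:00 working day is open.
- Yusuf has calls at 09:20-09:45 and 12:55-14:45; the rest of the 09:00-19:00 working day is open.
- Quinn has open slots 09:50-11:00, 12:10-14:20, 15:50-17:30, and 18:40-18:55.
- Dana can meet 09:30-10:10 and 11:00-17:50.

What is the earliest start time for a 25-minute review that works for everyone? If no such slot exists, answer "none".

Pablo free within 09:00–19:00: 09:00–11:10, 11:55–12:30, 13:55–18:40.
Brynn free within 09:00–19:00: 12:15–14:55, 15:00–15:50, 16:35–19:00.
Ines free within 09:00–19:00: 09:00–10:45, 11:05–13:35, 14:50–19:00.
Yusuf free within 09:00–19:00: 09:00–09:20, 09:45–12:55, 14:45–19:00.
Pablo ∩ Brynn: 12:15–12:30, 13:55–14:55, 15:00–15:50, 16:35–18:40.
Pablo ∩ Brynn ∩ Ines: 12:15–12:30, 14:50–14:55, 15:00–15:50, 16:35–18:40.
Pablo ∩ Brynn ∩ Ines ∩ Yusuf: 12:15–12:30, 14:50–14:55, 15:00–15:50, 16:35–18:40.
Pablo ∩ Brynn ∩ Ines ∩ Yusuf ∩ Quinn: 12:15–12:30, 16:35–17:30.
Pablo ∩ Brynn ∩ Ines ∩ Yusuf ∩ Quinn ∩ Dana: 12:15–12:30, 16:35–17:30.
Windows ≥ 25 min: 16:35–17:30.
Earliest such window starts at 16:35.

16:35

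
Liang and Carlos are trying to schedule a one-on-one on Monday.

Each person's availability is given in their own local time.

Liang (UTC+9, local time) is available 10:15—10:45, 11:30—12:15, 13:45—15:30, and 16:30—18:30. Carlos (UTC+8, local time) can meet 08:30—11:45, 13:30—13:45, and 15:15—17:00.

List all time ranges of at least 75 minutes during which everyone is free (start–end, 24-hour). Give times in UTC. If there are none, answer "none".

Liang → UTC: 01:15–01:45, 02:30–03:15, 04:45–06:30, 07:30–09:30.
Carlos → UTC: 00:30–03:45, 05:30–05:45, 07:15–09:00.
Liang ∩ Carlos: 01:15–01:45, 02:30–03:15, 05:30–05:45, 07:30–09:00.
Windows ≥ 75 min: 07:30–09:00.

07:30–09:00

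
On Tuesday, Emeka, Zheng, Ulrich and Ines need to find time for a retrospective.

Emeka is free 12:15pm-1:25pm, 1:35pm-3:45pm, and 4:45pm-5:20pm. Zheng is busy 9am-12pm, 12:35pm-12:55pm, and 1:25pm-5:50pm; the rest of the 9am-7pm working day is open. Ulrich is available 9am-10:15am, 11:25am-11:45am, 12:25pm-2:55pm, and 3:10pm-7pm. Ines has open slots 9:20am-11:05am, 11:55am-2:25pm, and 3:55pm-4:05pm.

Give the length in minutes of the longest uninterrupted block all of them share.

30 minutes

Zheng free within 09:00–19:00: 12:00–12:35, 12:55–13:25, 17:50–19:00.
Emeka ∩ Zheng: 12:15–12:35, 12:55–13:25.
Emeka ∩ Zheng ∩ Ulrich: 12:25–12:35, 12:55–13:25.
Emeka ∩ Zheng ∩ Ulrich ∩ Ines: 12:25–12:35, 12:55–13:25.
Common window lengths: 10, 30 min; longest is 30.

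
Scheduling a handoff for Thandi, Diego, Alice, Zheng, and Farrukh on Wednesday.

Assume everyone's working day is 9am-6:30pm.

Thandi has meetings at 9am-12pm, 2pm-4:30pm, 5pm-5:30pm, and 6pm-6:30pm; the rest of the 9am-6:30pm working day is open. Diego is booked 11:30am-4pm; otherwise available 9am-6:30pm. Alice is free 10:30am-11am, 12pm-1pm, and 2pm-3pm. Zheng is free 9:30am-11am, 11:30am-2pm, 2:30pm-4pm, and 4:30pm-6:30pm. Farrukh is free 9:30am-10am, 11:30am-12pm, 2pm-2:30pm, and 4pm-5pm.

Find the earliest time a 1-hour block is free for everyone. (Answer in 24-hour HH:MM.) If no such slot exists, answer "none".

none

Thandi free within 09:00–18:30: 12:00–14:00, 16:30–17:00, 17:30–18:00.
Diego free within 09:00–18:30: 09:00–11:30, 16:00–18:30.
Thandi ∩ Diego: 16:30–17:00, 17:30–18:00.
Thandi ∩ Diego ∩ Alice: (none).
Thandi ∩ Diego ∩ Alice ∩ Zheng: (none).
Thandi ∩ Diego ∩ Alice ∩ Zheng ∩ Farrukh: (none).
Windows ≥ 60 min: (none).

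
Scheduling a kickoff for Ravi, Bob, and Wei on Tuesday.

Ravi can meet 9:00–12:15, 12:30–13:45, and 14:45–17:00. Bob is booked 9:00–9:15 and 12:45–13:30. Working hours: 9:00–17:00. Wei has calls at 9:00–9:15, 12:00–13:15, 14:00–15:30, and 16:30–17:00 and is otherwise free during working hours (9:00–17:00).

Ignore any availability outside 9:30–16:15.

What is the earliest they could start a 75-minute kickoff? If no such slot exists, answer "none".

09:30

Bob free within 09:00–17:00: 09:15–12:45, 13:30–17:00.
Wei free within 09:00–17:00: 09:15–12:00, 13:15–14:00, 15:30–16:30.
Ravi ∩ Bob: 09:15–12:15, 12:30–12:45, 13:30–13:45, 14:45–17:00.
Ravi ∩ Bob ∩ Wei: 09:15–12:00, 13:30–13:45, 15:30–16:30.
Restricted to 09:30–16:15: 09:30–12:00, 13:30–13:45, 15:30–16:15.
Windows ≥ 75 min: 09:30–12:00.
Earliest such window starts at 09:30.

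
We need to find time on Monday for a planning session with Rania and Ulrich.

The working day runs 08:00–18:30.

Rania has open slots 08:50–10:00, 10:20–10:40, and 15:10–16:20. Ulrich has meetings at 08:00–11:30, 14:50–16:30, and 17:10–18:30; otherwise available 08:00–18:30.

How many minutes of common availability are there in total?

Ulrich free within 08:00–18:30: 11:30–14:50, 16:30–17:10.
Rania ∩ Ulrich: (none).
Total common minutes: 0.

0 minutes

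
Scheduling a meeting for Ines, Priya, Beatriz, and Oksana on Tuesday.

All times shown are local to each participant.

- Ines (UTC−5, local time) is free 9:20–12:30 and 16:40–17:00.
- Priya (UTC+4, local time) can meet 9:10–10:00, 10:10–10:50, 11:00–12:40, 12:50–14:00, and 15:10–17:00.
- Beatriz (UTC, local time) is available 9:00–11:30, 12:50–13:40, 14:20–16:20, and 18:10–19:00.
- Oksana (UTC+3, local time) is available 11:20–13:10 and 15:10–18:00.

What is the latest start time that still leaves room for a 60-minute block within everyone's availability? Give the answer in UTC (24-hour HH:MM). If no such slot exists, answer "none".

Ines → UTC: 14:20–17:30, 21:40–22:00.
Priya → UTC: 05:10–06:00, 06:10–06:50, 07:00–08:40, 08:50–10:00, 11:10–13:00.
Beatriz → UTC: 09:00–11:30, 12:50–13:40, 14:20–16:20, 18:10–19:00.
Oksana → UTC: 08:20–10:10, 12:10–15:00.
Ines ∩ Priya: (none).
Ines ∩ Priya ∩ Beatriz: (none).
Ines ∩ Priya ∩ Beatriz ∩ Oksana: (none).
Windows ≥ 60 min: (none).

none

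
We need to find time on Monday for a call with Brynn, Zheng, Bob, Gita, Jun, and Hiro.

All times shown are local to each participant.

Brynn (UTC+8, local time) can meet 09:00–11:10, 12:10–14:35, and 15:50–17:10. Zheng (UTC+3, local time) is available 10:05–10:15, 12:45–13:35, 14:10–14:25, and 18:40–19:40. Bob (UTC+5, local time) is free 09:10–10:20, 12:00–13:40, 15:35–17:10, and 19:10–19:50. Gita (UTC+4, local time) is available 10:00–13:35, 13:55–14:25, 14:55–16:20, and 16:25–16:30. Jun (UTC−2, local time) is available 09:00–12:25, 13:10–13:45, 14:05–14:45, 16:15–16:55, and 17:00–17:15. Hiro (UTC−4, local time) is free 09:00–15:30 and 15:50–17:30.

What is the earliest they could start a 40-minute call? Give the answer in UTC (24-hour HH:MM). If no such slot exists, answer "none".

Brynn → UTC: 01:00–03:10, 04:10–06:35, 07:50–09:10.
Zheng → UTC: 07:05–07:15, 09:45–10:35, 11:10–11:25, 15:40–16:40.
Bob → UTC: 04:10–05:20, 07:00–08:40, 10:35–12:10, 14:10–14:50.
Gita → UTC: 06:00–09:35, 09:55–10:25, 10:55–12:20, 12:25–12:30.
Jun → UTC: 11:00–14:25, 15:10–15:45, 16:05–16:45, 18:15–18:55, 19:00–19:15.
Hiro → UTC: 13:00–19:30, 19:50–21:30.
Brynn ∩ Zheng: (none).
Brynn ∩ Zheng ∩ Bob: (none).
Brynn ∩ Zheng ∩ Bob ∩ Gita: (none).
Brynn ∩ Zheng ∩ Bob ∩ Gita ∩ Jun: (none).
Brynn ∩ Zheng ∩ Bob ∩ Gita ∩ Jun ∩ Hiro: (none).
Windows ≥ 40 min: (none).

none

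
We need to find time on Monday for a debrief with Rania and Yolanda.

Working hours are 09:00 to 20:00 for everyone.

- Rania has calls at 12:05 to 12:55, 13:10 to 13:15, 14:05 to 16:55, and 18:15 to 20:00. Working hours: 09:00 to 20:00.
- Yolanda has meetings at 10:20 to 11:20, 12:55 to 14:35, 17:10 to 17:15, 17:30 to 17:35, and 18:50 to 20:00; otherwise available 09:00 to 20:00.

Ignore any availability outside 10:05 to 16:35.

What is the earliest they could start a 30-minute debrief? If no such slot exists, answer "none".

11:20

Rania free within 09:00–20:00: 09:00–12:05, 12:55–13:10, 13:15–14:05, 16:55–18:15.
Yolanda free within 09:00–20:00: 09:00–10:20, 11:20–12:55, 14:35–17:10, 17:15–17:30, 17:35–18:50.
Rania ∩ Yolanda: 09:00–10:20, 11:20–12:05, 16:55–17:10, 17:15–17:30, 17:35–18:15.
Restricted to 10:05–16:35: 10:05–10:20, 11:20–12:05.
Windows ≥ 30 min: 11:20–12:05.
Earliest such window starts at 11:20.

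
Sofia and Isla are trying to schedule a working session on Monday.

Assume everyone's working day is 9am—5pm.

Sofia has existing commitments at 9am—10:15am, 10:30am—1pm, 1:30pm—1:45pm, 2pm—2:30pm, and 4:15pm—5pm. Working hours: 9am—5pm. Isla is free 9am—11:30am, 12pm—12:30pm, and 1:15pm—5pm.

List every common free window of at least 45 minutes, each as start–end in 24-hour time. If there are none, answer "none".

Sofia free within 09:00–17:00: 10:15–10:30, 13:00–13:30, 13:45–14:00, 14:30–16:15.
Sofia ∩ Isla: 10:15–10:30, 13:15–13:30, 13:45–14:00, 14:30–16:15.
Windows ≥ 45 min: 14:30–16:15.

14:30–16:15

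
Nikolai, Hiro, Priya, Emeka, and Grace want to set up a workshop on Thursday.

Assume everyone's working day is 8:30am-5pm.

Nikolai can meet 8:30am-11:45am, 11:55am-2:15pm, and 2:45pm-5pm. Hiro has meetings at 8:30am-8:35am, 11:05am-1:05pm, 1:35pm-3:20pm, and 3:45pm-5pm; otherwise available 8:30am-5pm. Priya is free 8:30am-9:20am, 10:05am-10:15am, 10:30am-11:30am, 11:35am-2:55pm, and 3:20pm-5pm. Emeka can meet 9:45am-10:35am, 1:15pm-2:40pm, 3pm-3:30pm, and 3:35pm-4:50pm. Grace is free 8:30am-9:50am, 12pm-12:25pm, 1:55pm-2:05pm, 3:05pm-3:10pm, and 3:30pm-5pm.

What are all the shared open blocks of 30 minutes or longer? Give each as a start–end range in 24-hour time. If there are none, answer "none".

Hiro free within 08:30–17:00: 08:35–11:05, 13:05–13:35, 15:20–15:45.
Nikolai ∩ Hiro: 08:35–11:05, 13:05–13:35, 15:20–15:45.
Nikolai ∩ Hiro ∩ Priya: 08:35–09:20, 10:05–10:15, 10:30–11:05, 13:05–13:35, 15:20–15:45.
Nikolai ∩ Hiro ∩ Priya ∩ Emeka: 10:05–10:15, 10:30–10:35, 13:15–13:35, 15:20–15:30, 15:35–15:45.
Nikolai ∩ Hiro ∩ Priya ∩ Emeka ∩ Grace: 15:35–15:45.
Windows ≥ 30 min: (none).

none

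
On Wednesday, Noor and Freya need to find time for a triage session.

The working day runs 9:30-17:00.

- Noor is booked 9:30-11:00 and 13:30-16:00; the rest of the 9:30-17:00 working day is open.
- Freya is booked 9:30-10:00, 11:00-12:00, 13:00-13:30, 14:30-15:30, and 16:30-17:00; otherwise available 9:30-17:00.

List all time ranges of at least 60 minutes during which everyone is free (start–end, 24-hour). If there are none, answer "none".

12:00–13:00

Noor free within 09:30–17:00: 11:00–13:30, 16:00–17:00.
Freya free within 09:30–17:00: 10:00–11:00, 12:00–13:00, 13:30–14:30, 15:30–16:30.
Noor ∩ Freya: 12:00–13:00, 16:00–16:30.
Windows ≥ 60 min: 12:00–13:00.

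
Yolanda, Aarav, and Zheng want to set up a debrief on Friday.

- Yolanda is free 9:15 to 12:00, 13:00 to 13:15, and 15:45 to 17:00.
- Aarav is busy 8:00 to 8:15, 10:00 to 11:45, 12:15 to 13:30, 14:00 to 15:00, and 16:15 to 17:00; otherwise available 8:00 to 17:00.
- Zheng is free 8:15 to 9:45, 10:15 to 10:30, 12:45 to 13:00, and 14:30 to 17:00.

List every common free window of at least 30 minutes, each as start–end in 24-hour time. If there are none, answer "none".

Aarav free within 08:00–17:00: 08:15–10:00, 11:45–12:15, 13:30–14:00, 15:00–16:15.
Yolanda ∩ Aarav: 09:15–10:00, 11:45–12:00, 15:45–16:15.
Yolanda ∩ Aarav ∩ Zheng: 09:15–09:45, 15:45–16:15.
Windows ≥ 30 min: 09:15–09:45, 15:45–16:15.

09:15–09:45, 15:45–16:15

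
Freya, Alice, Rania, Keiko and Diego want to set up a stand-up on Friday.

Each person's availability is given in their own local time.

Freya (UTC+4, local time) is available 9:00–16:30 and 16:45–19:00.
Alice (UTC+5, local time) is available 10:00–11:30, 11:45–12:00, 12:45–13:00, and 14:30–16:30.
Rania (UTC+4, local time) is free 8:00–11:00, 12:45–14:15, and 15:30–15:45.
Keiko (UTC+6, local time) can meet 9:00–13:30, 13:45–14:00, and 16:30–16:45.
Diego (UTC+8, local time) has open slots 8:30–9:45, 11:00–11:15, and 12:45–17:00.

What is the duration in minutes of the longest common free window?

Freya → UTC: 05:00–12:30, 12:45–15:00.
Alice → UTC: 05:00–06:30, 06:45–07:00, 07:45–08:00, 09:30–11:30.
Rania → UTC: 04:00–07:00, 08:45–10:15, 11:30–11:45.
Keiko → UTC: 03:00–07:30, 07:45–08:00, 10:30–10:45.
Diego → UTC: 00:30–01:45, 03:00–03:15, 04:45–09:00.
Freya ∩ Alice: 05:00–06:30, 06:45–07:00, 07:45–08:00, 09:30–11:30.
Freya ∩ Alice ∩ Rania: 05:00–06:30, 06:45–07:00, 09:30–10:15.
Freya ∩ Alice ∩ Rania ∩ Keiko: 05:00–06:30, 06:45–07:00.
Freya ∩ Alice ∩ Rania ∩ Keiko ∩ Diego: 05:00–06:30, 06:45–07:00.
Common window lengths: 90, 15 min; longest is 90.

90 minutes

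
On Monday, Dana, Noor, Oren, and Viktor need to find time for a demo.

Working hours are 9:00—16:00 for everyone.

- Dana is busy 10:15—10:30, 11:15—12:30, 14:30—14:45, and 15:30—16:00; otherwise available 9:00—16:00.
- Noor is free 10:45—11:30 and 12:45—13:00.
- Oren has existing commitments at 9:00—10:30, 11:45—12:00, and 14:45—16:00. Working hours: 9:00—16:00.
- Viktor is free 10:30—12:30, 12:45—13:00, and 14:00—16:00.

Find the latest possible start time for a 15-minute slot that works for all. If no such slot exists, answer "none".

Dana free within 09:00–16:00: 09:00–10:15, 10:30–11:15, 12:30–14:30, 14:45–15:30.
Oren free within 09:00–16:00: 10:30–11:45, 12:00–14:45.
Dana ∩ Noor: 10:45–11:15, 12:45–13:00.
Dana ∩ Noor ∩ Oren: 10:45–11:15, 12:45–13:00.
Dana ∩ Noor ∩ Oren ∩ Viktor: 10:45–11:15, 12:45–13:00.
Windows ≥ 15 min: 10:45–11:15, 12:45–13:00.
Latest start in the last window 12:45–13:00 is 13:00 − 15 min = 12:45.

12:45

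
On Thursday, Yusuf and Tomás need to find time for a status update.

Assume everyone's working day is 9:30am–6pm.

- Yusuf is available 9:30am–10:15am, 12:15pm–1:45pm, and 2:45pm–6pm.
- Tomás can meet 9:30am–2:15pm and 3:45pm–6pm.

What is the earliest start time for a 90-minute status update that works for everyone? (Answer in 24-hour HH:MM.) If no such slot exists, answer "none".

12:15

Yusuf ∩ Tomás: 09:30–10:15, 12:15–13:45, 15:45–18:00.
Windows ≥ 90 min: 12:15–13:45, 15:45–18:00.
Earliest such window starts at 12:15.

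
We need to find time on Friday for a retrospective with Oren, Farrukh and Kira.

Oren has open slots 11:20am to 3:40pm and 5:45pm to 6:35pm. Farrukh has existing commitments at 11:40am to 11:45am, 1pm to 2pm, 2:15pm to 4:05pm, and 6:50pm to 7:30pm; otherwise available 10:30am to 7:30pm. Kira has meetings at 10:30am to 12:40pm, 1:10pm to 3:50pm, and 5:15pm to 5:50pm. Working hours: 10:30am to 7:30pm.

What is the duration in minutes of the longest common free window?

Farrukh free within 10:30–19:30: 10:30–11:40, 11:45–13:00, 14:00–14:15, 16:05–18:50.
Kira free within 10:30–19:30: 12:40–13:10, 15:50–17:15, 17:50–19:30.
Oren ∩ Farrukh: 11:20–11:40, 11:45–13:00, 14:00–14:15, 17:45–18:35.
Oren ∩ Farrukh ∩ Kira: 12:40–13:00, 17:50–18:35.
Common window lengths: 20, 45 min; longest is 45.

45 minutes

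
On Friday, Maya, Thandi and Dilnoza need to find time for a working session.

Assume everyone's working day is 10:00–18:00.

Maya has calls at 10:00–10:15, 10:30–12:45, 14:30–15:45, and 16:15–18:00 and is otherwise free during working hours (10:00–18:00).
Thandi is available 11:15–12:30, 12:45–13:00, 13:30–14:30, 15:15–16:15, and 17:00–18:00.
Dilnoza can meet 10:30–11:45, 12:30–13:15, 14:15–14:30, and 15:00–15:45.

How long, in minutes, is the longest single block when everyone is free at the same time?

15 minutes

Maya free within 10:00–18:00: 10:15–10:30, 12:45–14:30, 15:45–16:15.
Maya ∩ Thandi: 12:45–13:00, 13:30–14:30, 15:45–16:15.
Maya ∩ Thandi ∩ Dilnoza: 12:45–13:00, 14:15–14:30.
Common window lengths: 15, 15 min; longest is 15.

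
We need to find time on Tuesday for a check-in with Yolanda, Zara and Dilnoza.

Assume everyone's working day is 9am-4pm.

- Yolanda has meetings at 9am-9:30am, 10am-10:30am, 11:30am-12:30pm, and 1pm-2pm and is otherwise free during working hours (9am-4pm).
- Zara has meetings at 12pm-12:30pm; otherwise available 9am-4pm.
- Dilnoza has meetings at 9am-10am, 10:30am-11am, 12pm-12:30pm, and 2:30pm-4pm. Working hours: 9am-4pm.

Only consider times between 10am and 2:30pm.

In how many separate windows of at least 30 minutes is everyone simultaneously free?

3

Yolanda free within 09:00–16:00: 09:30–10:00, 10:30–11:30, 12:30–13:00, 14:00–16:00.
Zara free within 09:00–16:00: 09:00–12:00, 12:30–16:00.
Dilnoza free within 09:00–16:00: 10:00–10:30, 11:00–12:00, 12:30–14:30.
Yolanda ∩ Zara: 09:30–10:00, 10:30–11:30, 12:30–13:00, 14:00–16:00.
Yolanda ∩ Zara ∩ Dilnoza: 11:00–11:30, 12:30–13:00, 14:00–14:30.
Restricted to 10:00–14:30: 11:00–11:30, 12:30–13:00, 14:00–14:30.
Windows ≥ 30 min: 11:00–11:30, 12:30–13:00, 14:00–14:30.
That's 3 windows.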